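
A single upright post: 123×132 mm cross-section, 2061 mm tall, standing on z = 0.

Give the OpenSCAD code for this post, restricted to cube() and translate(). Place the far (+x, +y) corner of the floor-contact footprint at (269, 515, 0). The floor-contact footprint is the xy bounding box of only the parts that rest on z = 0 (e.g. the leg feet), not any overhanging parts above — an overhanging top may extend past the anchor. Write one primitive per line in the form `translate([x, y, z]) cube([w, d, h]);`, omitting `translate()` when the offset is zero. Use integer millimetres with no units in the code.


translate([146, 383, 0]) cube([123, 132, 2061]);


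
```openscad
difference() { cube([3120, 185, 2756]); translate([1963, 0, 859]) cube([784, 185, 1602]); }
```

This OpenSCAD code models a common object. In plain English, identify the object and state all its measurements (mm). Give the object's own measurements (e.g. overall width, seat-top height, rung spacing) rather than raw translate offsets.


A wall 3120 mm long (x), 185 mm thick (y), 2756 mm tall, with a rectangular window opening cut through it. The opening is 784 mm wide and 1602 mm tall; its sill is at z = 859 mm and its near (−x) edge is 1963 mm from the wall's −x end. The opening passes through the full wall thickness.


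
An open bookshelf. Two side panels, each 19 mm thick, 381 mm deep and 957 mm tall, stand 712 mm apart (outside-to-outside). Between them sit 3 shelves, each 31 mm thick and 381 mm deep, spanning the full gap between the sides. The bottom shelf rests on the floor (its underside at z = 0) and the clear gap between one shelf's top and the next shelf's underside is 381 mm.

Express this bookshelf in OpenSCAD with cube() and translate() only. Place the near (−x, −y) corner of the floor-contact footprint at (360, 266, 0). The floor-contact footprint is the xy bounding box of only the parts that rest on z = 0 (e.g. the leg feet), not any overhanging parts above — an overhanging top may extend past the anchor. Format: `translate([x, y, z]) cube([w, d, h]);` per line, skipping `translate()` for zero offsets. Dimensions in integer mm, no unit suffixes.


translate([360, 266, 0]) cube([19, 381, 957]);
translate([1053, 266, 0]) cube([19, 381, 957]);
translate([379, 266, 0]) cube([674, 381, 31]);
translate([379, 266, 412]) cube([674, 381, 31]);
translate([379, 266, 824]) cube([674, 381, 31]);


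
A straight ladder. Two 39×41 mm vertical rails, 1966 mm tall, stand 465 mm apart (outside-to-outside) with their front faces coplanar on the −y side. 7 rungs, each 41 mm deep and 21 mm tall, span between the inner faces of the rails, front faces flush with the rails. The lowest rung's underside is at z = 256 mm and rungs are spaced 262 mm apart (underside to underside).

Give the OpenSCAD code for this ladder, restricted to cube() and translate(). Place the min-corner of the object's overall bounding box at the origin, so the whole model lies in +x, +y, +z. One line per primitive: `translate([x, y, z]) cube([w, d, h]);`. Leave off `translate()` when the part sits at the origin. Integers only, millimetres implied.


cube([39, 41, 1966]);
translate([426, 0, 0]) cube([39, 41, 1966]);
translate([39, 0, 256]) cube([387, 41, 21]);
translate([39, 0, 518]) cube([387, 41, 21]);
translate([39, 0, 780]) cube([387, 41, 21]);
translate([39, 0, 1042]) cube([387, 41, 21]);
translate([39, 0, 1304]) cube([387, 41, 21]);
translate([39, 0, 1566]) cube([387, 41, 21]);
translate([39, 0, 1828]) cube([387, 41, 21]);


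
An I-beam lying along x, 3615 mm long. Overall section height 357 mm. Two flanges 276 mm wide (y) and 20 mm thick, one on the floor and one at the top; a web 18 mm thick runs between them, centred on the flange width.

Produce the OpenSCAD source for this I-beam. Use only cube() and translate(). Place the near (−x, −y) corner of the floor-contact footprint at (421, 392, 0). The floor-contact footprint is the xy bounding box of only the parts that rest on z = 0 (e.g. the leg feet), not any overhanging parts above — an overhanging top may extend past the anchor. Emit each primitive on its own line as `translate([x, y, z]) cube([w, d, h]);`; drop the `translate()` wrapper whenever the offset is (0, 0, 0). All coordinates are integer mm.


translate([421, 392, 0]) cube([3615, 276, 20]);
translate([421, 521, 20]) cube([3615, 18, 317]);
translate([421, 392, 337]) cube([3615, 276, 20]);


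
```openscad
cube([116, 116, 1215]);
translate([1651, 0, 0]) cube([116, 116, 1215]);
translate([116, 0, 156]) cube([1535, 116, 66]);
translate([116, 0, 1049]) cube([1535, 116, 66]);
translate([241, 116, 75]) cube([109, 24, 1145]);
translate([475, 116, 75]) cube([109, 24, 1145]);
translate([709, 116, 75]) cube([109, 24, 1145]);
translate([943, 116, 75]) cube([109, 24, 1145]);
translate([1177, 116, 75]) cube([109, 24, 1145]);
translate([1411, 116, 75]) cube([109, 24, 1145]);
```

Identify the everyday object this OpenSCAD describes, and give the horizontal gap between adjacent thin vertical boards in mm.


A fence section. The picket gap is 125 mm.

Two posts, two rails, 6 pickets — a fence section. Span 1535 mm holds 6 pickets of 109 mm with 7 equal gaps: ⌊(1535 − 6·109) / 7⌋ = 125 mm.


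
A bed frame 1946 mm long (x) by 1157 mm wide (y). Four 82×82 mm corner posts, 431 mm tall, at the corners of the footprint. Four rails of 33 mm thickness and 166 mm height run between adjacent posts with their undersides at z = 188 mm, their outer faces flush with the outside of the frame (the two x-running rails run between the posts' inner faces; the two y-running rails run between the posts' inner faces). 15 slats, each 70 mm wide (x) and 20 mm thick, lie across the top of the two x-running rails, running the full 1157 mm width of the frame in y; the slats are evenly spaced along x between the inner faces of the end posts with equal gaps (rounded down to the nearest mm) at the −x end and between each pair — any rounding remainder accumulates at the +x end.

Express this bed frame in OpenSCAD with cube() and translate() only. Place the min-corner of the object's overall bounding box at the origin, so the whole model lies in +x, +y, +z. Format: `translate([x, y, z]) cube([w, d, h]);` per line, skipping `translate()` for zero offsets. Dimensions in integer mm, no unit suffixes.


cube([82, 82, 431]);
translate([0, 1075, 0]) cube([82, 82, 431]);
translate([1864, 0, 0]) cube([82, 82, 431]);
translate([1864, 1075, 0]) cube([82, 82, 431]);
translate([82, 0, 188]) cube([1782, 33, 166]);
translate([82, 1124, 188]) cube([1782, 33, 166]);
translate([0, 82, 188]) cube([33, 993, 166]);
translate([1913, 82, 188]) cube([33, 993, 166]);
translate([127, 0, 354]) cube([70, 1157, 20]);
translate([242, 0, 354]) cube([70, 1157, 20]);
translate([357, 0, 354]) cube([70, 1157, 20]);
translate([472, 0, 354]) cube([70, 1157, 20]);
translate([587, 0, 354]) cube([70, 1157, 20]);
translate([702, 0, 354]) cube([70, 1157, 20]);
translate([817, 0, 354]) cube([70, 1157, 20]);
translate([932, 0, 354]) cube([70, 1157, 20]);
translate([1047, 0, 354]) cube([70, 1157, 20]);
translate([1162, 0, 354]) cube([70, 1157, 20]);
translate([1277, 0, 354]) cube([70, 1157, 20]);
translate([1392, 0, 354]) cube([70, 1157, 20]);
translate([1507, 0, 354]) cube([70, 1157, 20]);
translate([1622, 0, 354]) cube([70, 1157, 20]);
translate([1737, 0, 354]) cube([70, 1157, 20]);


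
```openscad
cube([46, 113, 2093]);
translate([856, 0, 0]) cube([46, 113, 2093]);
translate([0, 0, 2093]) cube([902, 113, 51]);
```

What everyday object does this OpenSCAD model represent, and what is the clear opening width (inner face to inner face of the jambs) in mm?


A door frame. The clear opening width is 810 mm.

Two 2093 mm tall posts with a header on top — a door frame. The left jamb is 46 mm wide at x = 0; the right jamb starts at x = 856. The clear opening is 856 − 46 = 810 mm.


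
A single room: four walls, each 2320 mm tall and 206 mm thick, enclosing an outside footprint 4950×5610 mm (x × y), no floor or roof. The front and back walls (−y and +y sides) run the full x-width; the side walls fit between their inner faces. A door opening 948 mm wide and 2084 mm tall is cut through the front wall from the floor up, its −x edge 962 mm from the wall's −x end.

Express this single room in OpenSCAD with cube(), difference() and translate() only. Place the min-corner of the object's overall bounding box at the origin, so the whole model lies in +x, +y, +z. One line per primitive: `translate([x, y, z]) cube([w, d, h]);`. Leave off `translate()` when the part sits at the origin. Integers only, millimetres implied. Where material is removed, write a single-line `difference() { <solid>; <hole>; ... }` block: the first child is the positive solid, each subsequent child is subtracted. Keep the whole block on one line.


difference() { cube([4950, 206, 2320]); translate([962, 0, 0]) cube([948, 206, 2084]); }
translate([0, 5404, 0]) cube([4950, 206, 2320]);
translate([0, 206, 0]) cube([206, 5198, 2320]);
translate([4744, 206, 0]) cube([206, 5198, 2320]);


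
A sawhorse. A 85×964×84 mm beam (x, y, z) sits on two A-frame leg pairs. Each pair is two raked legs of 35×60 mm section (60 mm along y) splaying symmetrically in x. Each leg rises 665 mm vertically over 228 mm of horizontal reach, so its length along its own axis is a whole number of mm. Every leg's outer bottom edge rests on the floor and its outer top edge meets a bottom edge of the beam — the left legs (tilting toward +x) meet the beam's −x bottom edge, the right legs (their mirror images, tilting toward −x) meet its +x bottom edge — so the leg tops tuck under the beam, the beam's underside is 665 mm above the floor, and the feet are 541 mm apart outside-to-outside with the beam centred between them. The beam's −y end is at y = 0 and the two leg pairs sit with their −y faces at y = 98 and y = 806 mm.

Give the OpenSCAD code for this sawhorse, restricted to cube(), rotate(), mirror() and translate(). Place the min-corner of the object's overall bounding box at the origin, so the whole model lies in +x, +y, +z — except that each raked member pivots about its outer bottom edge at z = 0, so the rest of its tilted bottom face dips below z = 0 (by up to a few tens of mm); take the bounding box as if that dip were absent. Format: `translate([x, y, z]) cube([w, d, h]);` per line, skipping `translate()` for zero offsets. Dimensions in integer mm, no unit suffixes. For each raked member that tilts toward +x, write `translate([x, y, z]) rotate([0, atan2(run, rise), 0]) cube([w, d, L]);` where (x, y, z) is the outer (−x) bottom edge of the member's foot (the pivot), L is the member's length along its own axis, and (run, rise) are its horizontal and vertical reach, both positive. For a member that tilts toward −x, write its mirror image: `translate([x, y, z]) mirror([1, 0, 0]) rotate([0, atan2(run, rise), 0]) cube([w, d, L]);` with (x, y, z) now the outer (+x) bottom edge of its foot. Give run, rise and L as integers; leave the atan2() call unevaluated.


translate([228, 0, 665]) cube([85, 964, 84]);
translate([0, 98, 0]) rotate([0, atan2(228, 665), 0]) cube([35, 60, 703]);
translate([541, 98, 0]) mirror([1, 0, 0]) rotate([0, atan2(228, 665), 0]) cube([35, 60, 703]);
translate([0, 806, 0]) rotate([0, atan2(228, 665), 0]) cube([35, 60, 703]);
translate([541, 806, 0]) mirror([1, 0, 0]) rotate([0, atan2(228, 665), 0]) cube([35, 60, 703]);


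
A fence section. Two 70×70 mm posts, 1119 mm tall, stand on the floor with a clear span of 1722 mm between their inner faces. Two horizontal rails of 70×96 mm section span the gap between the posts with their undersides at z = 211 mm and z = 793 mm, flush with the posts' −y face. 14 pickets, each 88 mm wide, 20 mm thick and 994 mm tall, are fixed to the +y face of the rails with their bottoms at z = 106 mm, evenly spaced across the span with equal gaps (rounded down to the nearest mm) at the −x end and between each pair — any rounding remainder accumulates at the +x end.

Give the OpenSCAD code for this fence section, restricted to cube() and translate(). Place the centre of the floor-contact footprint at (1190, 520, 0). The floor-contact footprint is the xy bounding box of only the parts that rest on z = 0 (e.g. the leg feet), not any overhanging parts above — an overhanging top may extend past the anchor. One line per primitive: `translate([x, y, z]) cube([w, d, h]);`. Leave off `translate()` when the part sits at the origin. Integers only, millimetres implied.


translate([259, 485, 0]) cube([70, 70, 1119]);
translate([2051, 485, 0]) cube([70, 70, 1119]);
translate([329, 485, 211]) cube([1722, 70, 96]);
translate([329, 485, 793]) cube([1722, 70, 96]);
translate([361, 555, 106]) cube([88, 20, 994]);
translate([481, 555, 106]) cube([88, 20, 994]);
translate([601, 555, 106]) cube([88, 20, 994]);
translate([721, 555, 106]) cube([88, 20, 994]);
translate([841, 555, 106]) cube([88, 20, 994]);
translate([961, 555, 106]) cube([88, 20, 994]);
translate([1081, 555, 106]) cube([88, 20, 994]);
translate([1201, 555, 106]) cube([88, 20, 994]);
translate([1321, 555, 106]) cube([88, 20, 994]);
translate([1441, 555, 106]) cube([88, 20, 994]);
translate([1561, 555, 106]) cube([88, 20, 994]);
translate([1681, 555, 106]) cube([88, 20, 994]);
translate([1801, 555, 106]) cube([88, 20, 994]);
translate([1921, 555, 106]) cube([88, 20, 994]);


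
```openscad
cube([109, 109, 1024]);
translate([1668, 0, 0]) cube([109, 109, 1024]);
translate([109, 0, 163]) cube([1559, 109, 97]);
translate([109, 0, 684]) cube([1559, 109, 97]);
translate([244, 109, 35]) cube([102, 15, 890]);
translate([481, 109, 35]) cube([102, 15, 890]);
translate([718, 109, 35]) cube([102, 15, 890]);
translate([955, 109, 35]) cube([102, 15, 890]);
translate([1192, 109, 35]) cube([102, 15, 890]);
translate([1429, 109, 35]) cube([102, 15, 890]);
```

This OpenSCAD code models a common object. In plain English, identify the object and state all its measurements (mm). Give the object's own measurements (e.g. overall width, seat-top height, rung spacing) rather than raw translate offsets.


A fence section. Two 109×109 mm posts, 1024 mm tall, stand on the floor with a clear span of 1559 mm between their inner faces. Two horizontal rails of 109×97 mm section span the gap between the posts with their undersides at z = 163 mm and z = 684 mm, flush with the posts' −y face. 6 pickets, each 102 mm wide, 15 mm thick and 890 mm tall, are fixed to the +y face of the rails with their bottoms at z = 35 mm, spaced across the span with a 135 mm gap after the −x post and between neighbouring pickets, with 137 mm left before the +x post.


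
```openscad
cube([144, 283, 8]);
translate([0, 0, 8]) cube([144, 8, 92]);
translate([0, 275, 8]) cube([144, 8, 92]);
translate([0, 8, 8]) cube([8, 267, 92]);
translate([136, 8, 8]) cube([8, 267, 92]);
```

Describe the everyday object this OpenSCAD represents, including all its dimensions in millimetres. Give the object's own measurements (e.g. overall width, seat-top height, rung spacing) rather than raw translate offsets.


An open-topped rectangular box: outside dimensions 144×283×100 mm, with a uniform wall and base thickness of 8 mm. The base is a full 144×283 slab on the floor; four walls sit on top of the base. The front and back walls (the −y and +y sides) span the full width; the two side walls fit between them.


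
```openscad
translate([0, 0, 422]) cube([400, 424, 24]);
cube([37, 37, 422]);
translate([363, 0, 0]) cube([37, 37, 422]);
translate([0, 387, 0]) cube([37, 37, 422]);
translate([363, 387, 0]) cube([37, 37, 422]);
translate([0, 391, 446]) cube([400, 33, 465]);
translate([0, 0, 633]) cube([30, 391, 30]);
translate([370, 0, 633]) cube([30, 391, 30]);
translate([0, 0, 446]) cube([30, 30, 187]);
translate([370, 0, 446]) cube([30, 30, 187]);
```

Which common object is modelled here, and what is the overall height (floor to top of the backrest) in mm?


A chair. The overall height is 911 mm.

A slab on four corner posts with a tall panel at the back — a chair. The seat slab sits at z = 422 with thickness 24, and the 465 mm backrest starts at the seat top, so the overall height is 422 + 24 + 465 = 911 mm.


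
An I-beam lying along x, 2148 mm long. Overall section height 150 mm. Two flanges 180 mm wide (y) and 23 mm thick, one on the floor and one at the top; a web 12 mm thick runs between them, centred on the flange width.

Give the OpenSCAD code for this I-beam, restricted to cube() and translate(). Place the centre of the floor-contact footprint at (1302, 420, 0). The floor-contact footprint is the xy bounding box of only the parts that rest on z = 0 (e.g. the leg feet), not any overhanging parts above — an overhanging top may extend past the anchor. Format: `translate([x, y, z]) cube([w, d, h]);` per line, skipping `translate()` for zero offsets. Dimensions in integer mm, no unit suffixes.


translate([228, 330, 0]) cube([2148, 180, 23]);
translate([228, 414, 23]) cube([2148, 12, 104]);
translate([228, 330, 127]) cube([2148, 180, 23]);


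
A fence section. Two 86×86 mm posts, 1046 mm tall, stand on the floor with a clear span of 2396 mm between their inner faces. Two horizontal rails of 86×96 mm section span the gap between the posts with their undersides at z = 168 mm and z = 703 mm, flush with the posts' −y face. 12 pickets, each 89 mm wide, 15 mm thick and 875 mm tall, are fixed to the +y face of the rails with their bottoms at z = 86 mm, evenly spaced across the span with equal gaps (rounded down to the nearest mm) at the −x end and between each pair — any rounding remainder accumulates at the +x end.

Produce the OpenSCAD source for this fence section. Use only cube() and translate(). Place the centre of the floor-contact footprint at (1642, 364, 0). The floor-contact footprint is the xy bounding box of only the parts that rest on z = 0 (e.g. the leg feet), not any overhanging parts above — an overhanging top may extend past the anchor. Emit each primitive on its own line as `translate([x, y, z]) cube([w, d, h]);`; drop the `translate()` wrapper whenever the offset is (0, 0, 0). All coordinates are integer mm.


translate([358, 321, 0]) cube([86, 86, 1046]);
translate([2840, 321, 0]) cube([86, 86, 1046]);
translate([444, 321, 168]) cube([2396, 86, 96]);
translate([444, 321, 703]) cube([2396, 86, 96]);
translate([546, 407, 86]) cube([89, 15, 875]);
translate([737, 407, 86]) cube([89, 15, 875]);
translate([928, 407, 86]) cube([89, 15, 875]);
translate([1119, 407, 86]) cube([89, 15, 875]);
translate([1310, 407, 86]) cube([89, 15, 875]);
translate([1501, 407, 86]) cube([89, 15, 875]);
translate([1692, 407, 86]) cube([89, 15, 875]);
translate([1883, 407, 86]) cube([89, 15, 875]);
translate([2074, 407, 86]) cube([89, 15, 875]);
translate([2265, 407, 86]) cube([89, 15, 875]);
translate([2456, 407, 86]) cube([89, 15, 875]);
translate([2647, 407, 86]) cube([89, 15, 875]);


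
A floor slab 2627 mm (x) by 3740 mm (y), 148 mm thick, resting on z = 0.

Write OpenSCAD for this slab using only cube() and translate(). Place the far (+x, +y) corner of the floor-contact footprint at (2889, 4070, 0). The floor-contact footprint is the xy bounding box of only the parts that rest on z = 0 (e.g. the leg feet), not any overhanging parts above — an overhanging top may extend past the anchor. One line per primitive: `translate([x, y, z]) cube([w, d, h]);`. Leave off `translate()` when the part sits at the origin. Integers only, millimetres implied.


translate([262, 330, 0]) cube([2627, 3740, 148]);


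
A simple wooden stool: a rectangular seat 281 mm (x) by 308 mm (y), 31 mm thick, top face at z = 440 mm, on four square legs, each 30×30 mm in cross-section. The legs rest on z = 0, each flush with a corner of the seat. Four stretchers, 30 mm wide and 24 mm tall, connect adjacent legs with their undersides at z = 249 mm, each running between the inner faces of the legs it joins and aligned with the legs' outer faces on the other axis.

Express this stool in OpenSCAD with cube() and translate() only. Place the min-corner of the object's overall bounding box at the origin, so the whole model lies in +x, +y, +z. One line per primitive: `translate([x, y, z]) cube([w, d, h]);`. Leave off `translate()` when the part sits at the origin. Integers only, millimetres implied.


translate([0, 0, 409]) cube([281, 308, 31]);
cube([30, 30, 409]);
translate([251, 0, 0]) cube([30, 30, 409]);
translate([0, 278, 0]) cube([30, 30, 409]);
translate([251, 278, 0]) cube([30, 30, 409]);
translate([30, 0, 249]) cube([221, 30, 24]);
translate([30, 278, 249]) cube([221, 30, 24]);
translate([0, 30, 249]) cube([30, 248, 24]);
translate([251, 30, 249]) cube([30, 248, 24]);


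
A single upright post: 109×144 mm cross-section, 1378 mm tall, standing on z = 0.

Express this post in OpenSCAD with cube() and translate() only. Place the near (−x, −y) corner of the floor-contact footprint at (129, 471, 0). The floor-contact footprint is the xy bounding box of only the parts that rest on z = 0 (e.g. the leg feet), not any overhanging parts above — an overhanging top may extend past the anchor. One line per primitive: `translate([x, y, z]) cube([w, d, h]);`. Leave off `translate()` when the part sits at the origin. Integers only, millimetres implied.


translate([129, 471, 0]) cube([109, 144, 1378]);


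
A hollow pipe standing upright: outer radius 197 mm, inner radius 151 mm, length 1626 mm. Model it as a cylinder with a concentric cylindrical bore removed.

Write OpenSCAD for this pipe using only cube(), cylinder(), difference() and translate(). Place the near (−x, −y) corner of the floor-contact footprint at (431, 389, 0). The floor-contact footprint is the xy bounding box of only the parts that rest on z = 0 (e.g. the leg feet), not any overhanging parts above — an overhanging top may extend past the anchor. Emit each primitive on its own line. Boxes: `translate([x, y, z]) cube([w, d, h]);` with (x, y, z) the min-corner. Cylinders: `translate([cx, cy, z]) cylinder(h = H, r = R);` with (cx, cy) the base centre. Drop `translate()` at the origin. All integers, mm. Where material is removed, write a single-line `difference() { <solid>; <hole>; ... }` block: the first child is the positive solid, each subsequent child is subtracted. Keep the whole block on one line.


difference() { translate([628, 586, 0]) cylinder(h = 1626, r = 197); translate([628, 586, 0]) cylinder(h = 1626, r = 151); }


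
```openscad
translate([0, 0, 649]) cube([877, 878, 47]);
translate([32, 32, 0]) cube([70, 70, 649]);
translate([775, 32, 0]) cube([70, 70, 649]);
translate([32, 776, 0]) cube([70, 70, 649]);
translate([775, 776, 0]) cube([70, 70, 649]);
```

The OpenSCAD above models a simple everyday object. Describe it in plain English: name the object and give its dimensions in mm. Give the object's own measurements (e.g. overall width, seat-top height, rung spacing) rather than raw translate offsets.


A rectangular dining table. The top is 877×878×47 mm with its upper surface at z = 696 mm. It stands on four 70×70 mm square legs, each inset 32 mm from the nearest pair of top edges, running from the floor to the underside of the top.


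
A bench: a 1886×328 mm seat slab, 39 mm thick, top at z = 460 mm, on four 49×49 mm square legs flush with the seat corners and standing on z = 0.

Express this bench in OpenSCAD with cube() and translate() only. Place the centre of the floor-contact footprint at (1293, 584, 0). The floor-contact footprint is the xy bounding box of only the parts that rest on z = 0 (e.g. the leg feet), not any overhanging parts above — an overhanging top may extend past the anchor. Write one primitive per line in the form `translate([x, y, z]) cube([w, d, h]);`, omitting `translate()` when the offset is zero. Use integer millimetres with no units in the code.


translate([350, 420, 421]) cube([1886, 328, 39]);
translate([350, 420, 0]) cube([49, 49, 421]);
translate([350, 699, 0]) cube([49, 49, 421]);
translate([2187, 420, 0]) cube([49, 49, 421]);
translate([2187, 699, 0]) cube([49, 49, 421]);


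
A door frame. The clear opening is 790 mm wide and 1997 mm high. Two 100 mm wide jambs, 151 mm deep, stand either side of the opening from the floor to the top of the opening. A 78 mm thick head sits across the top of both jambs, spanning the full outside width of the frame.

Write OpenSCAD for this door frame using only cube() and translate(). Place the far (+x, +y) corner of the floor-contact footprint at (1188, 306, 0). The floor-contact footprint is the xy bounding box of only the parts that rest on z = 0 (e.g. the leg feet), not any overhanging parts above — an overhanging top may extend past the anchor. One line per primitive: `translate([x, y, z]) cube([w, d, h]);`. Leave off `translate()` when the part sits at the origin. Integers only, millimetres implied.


translate([198, 155, 0]) cube([100, 151, 1997]);
translate([1088, 155, 0]) cube([100, 151, 1997]);
translate([198, 155, 1997]) cube([990, 151, 78]);


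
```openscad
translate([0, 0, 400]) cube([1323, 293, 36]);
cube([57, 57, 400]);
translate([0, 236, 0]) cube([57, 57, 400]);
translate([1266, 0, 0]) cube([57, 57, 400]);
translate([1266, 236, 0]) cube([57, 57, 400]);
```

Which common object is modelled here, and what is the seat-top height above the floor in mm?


A bench. The seat-top height is 436 mm.

A long slab on four corner posts — a bench. The slab sits at z = 400 with thickness 36, so the top is 400 + 36 = 436 mm.


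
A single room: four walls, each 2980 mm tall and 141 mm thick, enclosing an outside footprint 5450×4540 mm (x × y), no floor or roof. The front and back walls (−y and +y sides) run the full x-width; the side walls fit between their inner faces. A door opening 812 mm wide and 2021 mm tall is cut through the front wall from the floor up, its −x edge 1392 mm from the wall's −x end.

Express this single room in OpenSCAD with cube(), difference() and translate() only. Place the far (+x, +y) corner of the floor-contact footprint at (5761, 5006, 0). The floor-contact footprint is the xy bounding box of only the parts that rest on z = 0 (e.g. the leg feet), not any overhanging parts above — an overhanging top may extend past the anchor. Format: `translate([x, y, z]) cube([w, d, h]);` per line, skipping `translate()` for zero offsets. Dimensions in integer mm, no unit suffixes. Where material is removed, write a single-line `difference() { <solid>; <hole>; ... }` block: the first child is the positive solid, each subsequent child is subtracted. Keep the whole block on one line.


difference() { translate([311, 466, 0]) cube([5450, 141, 2980]); translate([1703, 466, 0]) cube([812, 141, 2021]); }
translate([311, 4865, 0]) cube([5450, 141, 2980]);
translate([311, 607, 0]) cube([141, 4258, 2980]);
translate([5620, 607, 0]) cube([141, 4258, 2980]);


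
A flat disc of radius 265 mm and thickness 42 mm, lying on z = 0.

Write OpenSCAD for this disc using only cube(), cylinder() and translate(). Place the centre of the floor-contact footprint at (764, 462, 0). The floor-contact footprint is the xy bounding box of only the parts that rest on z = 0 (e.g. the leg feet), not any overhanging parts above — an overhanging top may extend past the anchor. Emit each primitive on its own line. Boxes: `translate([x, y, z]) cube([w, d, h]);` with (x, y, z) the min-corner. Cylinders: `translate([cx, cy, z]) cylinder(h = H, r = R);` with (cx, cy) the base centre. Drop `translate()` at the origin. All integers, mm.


translate([764, 462, 0]) cylinder(h = 42, r = 265);


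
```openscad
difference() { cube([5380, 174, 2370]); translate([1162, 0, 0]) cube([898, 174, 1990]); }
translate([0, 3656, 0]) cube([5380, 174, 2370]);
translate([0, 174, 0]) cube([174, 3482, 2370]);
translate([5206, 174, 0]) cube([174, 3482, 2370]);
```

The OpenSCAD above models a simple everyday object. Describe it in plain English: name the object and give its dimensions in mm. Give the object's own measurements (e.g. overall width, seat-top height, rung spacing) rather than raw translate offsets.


A single room: four walls, each 2370 mm tall and 174 mm thick, enclosing an outside footprint 5380×3830 mm (x × y), no floor or roof. The front and back walls (−y and +y sides) run the full x-width; the side walls fit between their inner faces. A door opening 898 mm wide and 1990 mm tall is cut through the front wall from the floor up, its −x edge 1162 mm from the wall's −x end.


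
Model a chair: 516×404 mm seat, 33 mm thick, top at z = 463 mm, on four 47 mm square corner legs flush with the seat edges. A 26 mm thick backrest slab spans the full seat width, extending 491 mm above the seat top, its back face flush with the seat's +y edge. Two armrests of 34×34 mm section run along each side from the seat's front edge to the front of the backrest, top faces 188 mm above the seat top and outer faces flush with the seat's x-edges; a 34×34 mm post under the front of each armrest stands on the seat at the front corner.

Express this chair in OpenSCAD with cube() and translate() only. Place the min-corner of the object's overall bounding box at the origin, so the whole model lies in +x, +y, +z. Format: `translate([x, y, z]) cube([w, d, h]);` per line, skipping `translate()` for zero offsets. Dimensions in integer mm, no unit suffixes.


translate([0, 0, 430]) cube([516, 404, 33]);
cube([47, 47, 430]);
translate([469, 0, 0]) cube([47, 47, 430]);
translate([0, 357, 0]) cube([47, 47, 430]);
translate([469, 357, 0]) cube([47, 47, 430]);
translate([0, 378, 463]) cube([516, 26, 491]);
translate([0, 0, 617]) cube([34, 378, 34]);
translate([482, 0, 617]) cube([34, 378, 34]);
translate([0, 0, 463]) cube([34, 34, 154]);
translate([482, 0, 463]) cube([34, 34, 154]);


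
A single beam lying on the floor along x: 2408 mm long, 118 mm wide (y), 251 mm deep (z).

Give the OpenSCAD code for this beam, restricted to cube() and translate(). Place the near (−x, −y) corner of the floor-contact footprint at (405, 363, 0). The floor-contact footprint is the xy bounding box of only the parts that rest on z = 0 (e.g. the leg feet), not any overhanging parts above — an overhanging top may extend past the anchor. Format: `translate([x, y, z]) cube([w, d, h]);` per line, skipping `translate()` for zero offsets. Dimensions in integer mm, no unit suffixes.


translate([405, 363, 0]) cube([2408, 118, 251]);


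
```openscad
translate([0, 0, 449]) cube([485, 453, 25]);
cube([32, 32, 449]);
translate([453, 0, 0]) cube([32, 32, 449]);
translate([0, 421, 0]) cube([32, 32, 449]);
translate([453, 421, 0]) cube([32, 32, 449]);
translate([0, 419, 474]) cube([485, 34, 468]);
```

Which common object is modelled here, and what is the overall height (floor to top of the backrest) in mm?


A chair. The overall height is 942 mm.

A slab on four corner posts with a tall panel at the back — a chair. The seat slab sits at z = 449 with thickness 25, and the 468 mm backrest starts at the seat top, so the overall height is 449 + 25 + 468 = 942 mm.


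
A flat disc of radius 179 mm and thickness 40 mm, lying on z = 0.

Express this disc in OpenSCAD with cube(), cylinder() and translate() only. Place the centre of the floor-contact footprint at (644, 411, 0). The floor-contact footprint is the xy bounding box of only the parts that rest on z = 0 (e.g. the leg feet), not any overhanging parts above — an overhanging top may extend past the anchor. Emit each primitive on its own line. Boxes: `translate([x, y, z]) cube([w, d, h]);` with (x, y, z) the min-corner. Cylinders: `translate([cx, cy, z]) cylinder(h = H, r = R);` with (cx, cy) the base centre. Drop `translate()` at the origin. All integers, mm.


translate([644, 411, 0]) cylinder(h = 40, r = 179);


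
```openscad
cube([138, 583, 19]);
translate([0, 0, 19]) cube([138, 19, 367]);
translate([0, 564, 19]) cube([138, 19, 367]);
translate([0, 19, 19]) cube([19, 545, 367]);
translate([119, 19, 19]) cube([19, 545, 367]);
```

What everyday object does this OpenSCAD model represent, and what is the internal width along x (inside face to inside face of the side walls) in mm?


An open box. The internal width is 100 mm.

A 138×583 base slab with four walls standing on it — an open box. The base is 138 mm wide and the walls are 19 mm thick, so the internal width is 138 − 2 × 19 = 100 mm.


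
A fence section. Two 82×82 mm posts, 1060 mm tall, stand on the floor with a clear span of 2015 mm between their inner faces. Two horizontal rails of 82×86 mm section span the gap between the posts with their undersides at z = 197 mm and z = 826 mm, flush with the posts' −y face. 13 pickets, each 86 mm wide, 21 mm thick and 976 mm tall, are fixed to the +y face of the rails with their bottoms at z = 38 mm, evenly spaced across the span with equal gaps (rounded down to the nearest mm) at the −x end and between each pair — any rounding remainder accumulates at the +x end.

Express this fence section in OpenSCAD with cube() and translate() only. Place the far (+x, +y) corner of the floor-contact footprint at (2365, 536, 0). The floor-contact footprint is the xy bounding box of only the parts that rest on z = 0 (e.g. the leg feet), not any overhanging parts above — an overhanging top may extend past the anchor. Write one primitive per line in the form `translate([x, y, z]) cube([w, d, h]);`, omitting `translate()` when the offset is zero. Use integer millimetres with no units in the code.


translate([186, 454, 0]) cube([82, 82, 1060]);
translate([2283, 454, 0]) cube([82, 82, 1060]);
translate([268, 454, 197]) cube([2015, 82, 86]);
translate([268, 454, 826]) cube([2015, 82, 86]);
translate([332, 536, 38]) cube([86, 21, 976]);
translate([482, 536, 38]) cube([86, 21, 976]);
translate([632, 536, 38]) cube([86, 21, 976]);
translate([782, 536, 38]) cube([86, 21, 976]);
translate([932, 536, 38]) cube([86, 21, 976]);
translate([1082, 536, 38]) cube([86, 21, 976]);
translate([1232, 536, 38]) cube([86, 21, 976]);
translate([1382, 536, 38]) cube([86, 21, 976]);
translate([1532, 536, 38]) cube([86, 21, 976]);
translate([1682, 536, 38]) cube([86, 21, 976]);
translate([1832, 536, 38]) cube([86, 21, 976]);
translate([1982, 536, 38]) cube([86, 21, 976]);
translate([2132, 536, 38]) cube([86, 21, 976]);


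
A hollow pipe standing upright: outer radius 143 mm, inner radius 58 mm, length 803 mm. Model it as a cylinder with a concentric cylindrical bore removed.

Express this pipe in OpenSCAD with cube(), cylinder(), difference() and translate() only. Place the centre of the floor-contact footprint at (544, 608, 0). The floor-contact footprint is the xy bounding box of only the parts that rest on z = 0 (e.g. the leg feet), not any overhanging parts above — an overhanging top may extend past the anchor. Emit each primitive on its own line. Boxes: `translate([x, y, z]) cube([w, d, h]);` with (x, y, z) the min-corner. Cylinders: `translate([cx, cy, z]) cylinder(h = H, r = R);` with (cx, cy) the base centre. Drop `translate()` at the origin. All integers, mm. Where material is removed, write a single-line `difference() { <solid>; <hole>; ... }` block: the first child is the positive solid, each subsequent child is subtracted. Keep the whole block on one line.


difference() { translate([544, 608, 0]) cylinder(h = 803, r = 143); translate([544, 608, 0]) cylinder(h = 803, r = 58); }


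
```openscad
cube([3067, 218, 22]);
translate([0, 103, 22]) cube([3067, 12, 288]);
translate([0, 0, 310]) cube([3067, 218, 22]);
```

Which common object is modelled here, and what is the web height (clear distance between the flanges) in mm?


An I-beam. The web height is 288 mm.

Two wide flanges with a thin centred web — an I-beam. Overall 332 mm minus two 22 mm flanges gives a web of 332 − 2·22 = 288 mm.


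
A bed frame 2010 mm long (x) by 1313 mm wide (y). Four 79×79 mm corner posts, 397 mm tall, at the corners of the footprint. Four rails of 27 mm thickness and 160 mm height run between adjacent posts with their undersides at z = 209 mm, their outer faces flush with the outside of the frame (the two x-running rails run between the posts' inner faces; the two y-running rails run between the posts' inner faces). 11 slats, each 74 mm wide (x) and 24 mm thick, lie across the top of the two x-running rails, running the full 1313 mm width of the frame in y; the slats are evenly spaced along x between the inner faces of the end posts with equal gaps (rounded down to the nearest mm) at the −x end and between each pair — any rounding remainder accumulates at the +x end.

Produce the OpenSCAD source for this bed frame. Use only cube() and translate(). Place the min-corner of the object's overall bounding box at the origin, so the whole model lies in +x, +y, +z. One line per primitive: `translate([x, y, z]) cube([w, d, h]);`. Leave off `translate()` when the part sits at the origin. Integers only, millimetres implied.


// slat z = rail_z + rail_h = 209 + 160 = 369
// slat gap = ⌊(1852 − 11·74) / 12⌋ = 86
cube([79, 79, 397]);
translate([0, 1234, 0]) cube([79, 79, 397]);
translate([1931, 0, 0]) cube([79, 79, 397]);
translate([1931, 1234, 0]) cube([79, 79, 397]);
translate([79, 0, 209]) cube([1852, 27, 160]);
translate([79, 1286, 209]) cube([1852, 27, 160]);
translate([0, 79, 209]) cube([27, 1155, 160]);
translate([1983, 79, 209]) cube([27, 1155, 160]);
translate([165, 0, 369]) cube([74, 1313, 24]);
translate([325, 0, 369]) cube([74, 1313, 24]);
translate([485, 0, 369]) cube([74, 1313, 24]);
translate([645, 0, 369]) cube([74, 1313, 24]);
translate([805, 0, 369]) cube([74, 1313, 24]);
translate([965, 0, 369]) cube([74, 1313, 24]);
translate([1125, 0, 369]) cube([74, 1313, 24]);
translate([1285, 0, 369]) cube([74, 1313, 24]);
translate([1445, 0, 369]) cube([74, 1313, 24]);
translate([1605, 0, 369]) cube([74, 1313, 24]);
translate([1765, 0, 369]) cube([74, 1313, 24]);


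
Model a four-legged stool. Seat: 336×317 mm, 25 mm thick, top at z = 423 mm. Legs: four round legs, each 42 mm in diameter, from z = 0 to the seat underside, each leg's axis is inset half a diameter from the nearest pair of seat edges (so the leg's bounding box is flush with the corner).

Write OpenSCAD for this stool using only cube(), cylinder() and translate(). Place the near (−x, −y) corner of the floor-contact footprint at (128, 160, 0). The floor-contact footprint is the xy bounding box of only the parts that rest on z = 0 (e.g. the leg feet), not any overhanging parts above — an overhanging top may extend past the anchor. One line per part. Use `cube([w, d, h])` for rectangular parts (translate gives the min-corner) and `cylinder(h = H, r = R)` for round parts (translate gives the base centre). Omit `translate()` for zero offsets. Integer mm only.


translate([128, 160, 398]) cube([336, 317, 25]);
translate([149, 181, 0]) cylinder(h = 398, r = 21);
translate([443, 181, 0]) cylinder(h = 398, r = 21);
translate([149, 456, 0]) cylinder(h = 398, r = 21);
translate([443, 456, 0]) cylinder(h = 398, r = 21);


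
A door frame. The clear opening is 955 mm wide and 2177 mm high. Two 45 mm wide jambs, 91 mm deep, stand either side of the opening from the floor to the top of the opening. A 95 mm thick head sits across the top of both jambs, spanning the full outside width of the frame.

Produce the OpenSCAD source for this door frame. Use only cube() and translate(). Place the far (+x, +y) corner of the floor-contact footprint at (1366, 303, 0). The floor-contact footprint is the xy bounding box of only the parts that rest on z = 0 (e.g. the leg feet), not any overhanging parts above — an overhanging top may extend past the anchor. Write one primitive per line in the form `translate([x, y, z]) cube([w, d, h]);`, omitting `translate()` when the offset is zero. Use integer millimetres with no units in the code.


translate([321, 212, 0]) cube([45, 91, 2177]);
translate([1321, 212, 0]) cube([45, 91, 2177]);
translate([321, 212, 2177]) cube([1045, 91, 95]);


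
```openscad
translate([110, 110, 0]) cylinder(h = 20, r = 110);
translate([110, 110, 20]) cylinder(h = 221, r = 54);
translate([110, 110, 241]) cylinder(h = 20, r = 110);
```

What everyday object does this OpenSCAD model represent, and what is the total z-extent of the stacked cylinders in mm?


A spool. The overall height is 261 mm.

Three coaxial cylinders, large–small–large — a spool. Two 20 mm flanges and a 221 mm core give 20 + 221 + 20 = 261 mm.
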